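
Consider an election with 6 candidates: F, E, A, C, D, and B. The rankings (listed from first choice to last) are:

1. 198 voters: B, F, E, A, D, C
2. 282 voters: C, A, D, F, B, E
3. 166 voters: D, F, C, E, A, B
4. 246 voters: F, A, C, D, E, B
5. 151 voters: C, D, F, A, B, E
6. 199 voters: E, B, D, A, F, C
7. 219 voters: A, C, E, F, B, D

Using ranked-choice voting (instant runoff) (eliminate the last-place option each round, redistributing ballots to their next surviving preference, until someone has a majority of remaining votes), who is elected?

F

Round 1: F 246, E 199, A 219, C 433, D 166, B 198. Eliminate D.
Round 2: F 412, E 199, A 219, C 433, B 198. Eliminate B.
Round 3: F 610, E 199, A 219, C 433. Eliminate E.
Round 4: F 610, A 418, C 433. Eliminate A.
Round 5: F 809, C 652. F has a majority.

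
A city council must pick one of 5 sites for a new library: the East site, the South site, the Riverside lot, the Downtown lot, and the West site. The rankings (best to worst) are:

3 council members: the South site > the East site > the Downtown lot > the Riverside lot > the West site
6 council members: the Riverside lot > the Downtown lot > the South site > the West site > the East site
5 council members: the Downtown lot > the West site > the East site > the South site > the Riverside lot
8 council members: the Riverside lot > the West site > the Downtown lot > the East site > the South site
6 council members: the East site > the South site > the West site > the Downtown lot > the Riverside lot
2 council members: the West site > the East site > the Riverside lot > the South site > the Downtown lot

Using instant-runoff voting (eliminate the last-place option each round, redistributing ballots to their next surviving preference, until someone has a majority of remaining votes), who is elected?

Round 1: the East site 6, the South site 3, the Riverside lot 14, the Downtown lot 5, the West site 2. Eliminate the West site.
Round 2: the East site 8, the South site 3, the Riverside lot 14, the Downtown lot 5. Eliminate the South site.
Round 3: the East site 11, the Riverside lot 14, the Downtown lot 5. Eliminate the Downtown lot.
Round 4: the East site 16, the Riverside lot 14. The East site has a majority.

the East site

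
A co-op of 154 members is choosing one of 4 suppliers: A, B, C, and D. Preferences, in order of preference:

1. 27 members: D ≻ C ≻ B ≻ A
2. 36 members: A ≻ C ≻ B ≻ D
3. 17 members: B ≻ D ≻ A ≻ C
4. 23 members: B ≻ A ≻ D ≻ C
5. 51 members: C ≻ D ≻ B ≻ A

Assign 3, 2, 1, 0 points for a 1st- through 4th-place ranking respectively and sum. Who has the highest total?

A: 27·0 + 36·3 + 17·1 + 23·2 + 51·0 = 171
B: 27·1 + 36·1 + 17·3 + 23·3 + 51·1 = 234
C: 27·2 + 36·2 + 17·0 + 23·0 + 51·3 = 279
D: 27·3 + 36·0 + 17·2 + 23·1 + 51·2 = 240
C has the highest Borda score (279).

C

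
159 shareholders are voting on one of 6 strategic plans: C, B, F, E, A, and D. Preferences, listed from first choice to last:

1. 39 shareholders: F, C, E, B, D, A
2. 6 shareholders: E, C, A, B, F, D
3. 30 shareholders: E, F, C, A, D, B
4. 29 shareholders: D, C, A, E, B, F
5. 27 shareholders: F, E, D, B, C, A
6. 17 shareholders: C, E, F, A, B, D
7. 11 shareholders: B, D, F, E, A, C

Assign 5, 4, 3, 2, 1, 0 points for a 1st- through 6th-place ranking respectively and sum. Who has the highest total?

E

C: 39·4 + 6·4 + 30·3 + 29·4 + 27·1 + 17·5 + 11·0 = 498
B: 39·2 + 6·2 + 30·0 + 29·1 + 27·2 + 17·1 + 11·5 = 245
F: 39·5 + 6·1 + 30·4 + 29·0 + 27·5 + 17·3 + 11·3 = 540
E: 39·3 + 6·5 + 30·5 + 29·2 + 27·4 + 17·4 + 11·2 = 553
A: 39·0 + 6·3 + 30·2 + 29·3 + 27·0 + 17·2 + 11·1 = 210
D: 39·1 + 6·0 + 30·1 + 29·5 + 27·3 + 17·0 + 11·4 = 339
E has the highest Borda score (553).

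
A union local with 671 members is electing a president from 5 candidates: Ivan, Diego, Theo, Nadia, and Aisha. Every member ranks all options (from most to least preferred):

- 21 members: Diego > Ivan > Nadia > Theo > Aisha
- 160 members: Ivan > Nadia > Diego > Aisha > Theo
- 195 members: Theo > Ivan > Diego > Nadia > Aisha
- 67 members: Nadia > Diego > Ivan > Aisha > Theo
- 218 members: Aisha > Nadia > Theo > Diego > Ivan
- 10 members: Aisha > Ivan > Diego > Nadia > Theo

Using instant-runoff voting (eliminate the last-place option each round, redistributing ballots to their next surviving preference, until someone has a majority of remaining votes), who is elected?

Ivan

Round 1: Ivan 160, Diego 21, Theo 195, Nadia 67, Aisha 228. Eliminate Diego.
Round 2: Ivan 181, Theo 195, Nadia 67, Aisha 228. Eliminate Nadia.
Round 3: Ivan 248, Theo 195, Aisha 228. Eliminate Theo.
Round 4: Ivan 443, Aisha 228. Ivan has a majority.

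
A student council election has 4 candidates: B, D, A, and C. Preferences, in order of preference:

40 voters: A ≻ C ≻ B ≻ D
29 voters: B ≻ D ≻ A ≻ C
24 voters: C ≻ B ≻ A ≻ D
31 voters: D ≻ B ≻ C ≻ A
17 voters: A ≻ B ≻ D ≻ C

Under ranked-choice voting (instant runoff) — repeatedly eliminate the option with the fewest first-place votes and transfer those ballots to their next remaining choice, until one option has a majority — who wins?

Round 1: B 29, D 31, A 57, C 24. Eliminate C.
Round 2: B 53, D 31, A 57. Eliminate D.
Round 3: B 84, A 57. B has a majority.

B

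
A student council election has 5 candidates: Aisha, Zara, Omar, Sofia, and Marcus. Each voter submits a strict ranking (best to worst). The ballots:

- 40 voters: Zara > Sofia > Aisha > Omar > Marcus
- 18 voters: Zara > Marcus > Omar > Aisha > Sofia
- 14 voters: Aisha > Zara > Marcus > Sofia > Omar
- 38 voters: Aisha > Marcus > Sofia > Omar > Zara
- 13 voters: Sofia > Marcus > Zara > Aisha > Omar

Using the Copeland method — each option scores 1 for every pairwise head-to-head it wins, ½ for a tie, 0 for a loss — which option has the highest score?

Zara

Aisha: beats Omar, Sofia, and Marcus; loses to Zara → score 3.
Zara: beats Aisha, Omar, Sofia, and Marcus → score 4.
Omar: loses to Aisha, Zara, Sofia, and Marcus → score 0.
Sofia: beats Omar; loses to Aisha, Zara, and Marcus → score 1.
Marcus: beats Omar and Sofia; loses to Aisha and Zara → score 2.
Zara has the best pairwise record.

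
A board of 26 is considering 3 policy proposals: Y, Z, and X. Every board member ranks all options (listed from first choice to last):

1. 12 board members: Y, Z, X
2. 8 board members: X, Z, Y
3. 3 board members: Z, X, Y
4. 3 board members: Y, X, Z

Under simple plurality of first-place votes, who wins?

First-place votes: Y 15, Z 3, X 8.
Y has the most first-place votes.

Y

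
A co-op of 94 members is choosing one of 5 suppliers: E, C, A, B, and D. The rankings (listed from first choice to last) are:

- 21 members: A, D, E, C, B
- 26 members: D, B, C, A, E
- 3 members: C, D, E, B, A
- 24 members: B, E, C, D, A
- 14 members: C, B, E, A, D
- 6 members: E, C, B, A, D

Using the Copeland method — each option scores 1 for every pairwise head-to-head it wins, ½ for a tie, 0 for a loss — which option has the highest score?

E: beats C; ties A; loses to B and D → score 1.5.
C: beats A; ties D; loses to E and B → score 1.5.
A: ties E; loses to C, B, and D → score 0.5.
B: beats E, C, and A; loses to D → score 3.
D: beats E, A, and B; ties C → score 3.5.
D has the best pairwise record.

D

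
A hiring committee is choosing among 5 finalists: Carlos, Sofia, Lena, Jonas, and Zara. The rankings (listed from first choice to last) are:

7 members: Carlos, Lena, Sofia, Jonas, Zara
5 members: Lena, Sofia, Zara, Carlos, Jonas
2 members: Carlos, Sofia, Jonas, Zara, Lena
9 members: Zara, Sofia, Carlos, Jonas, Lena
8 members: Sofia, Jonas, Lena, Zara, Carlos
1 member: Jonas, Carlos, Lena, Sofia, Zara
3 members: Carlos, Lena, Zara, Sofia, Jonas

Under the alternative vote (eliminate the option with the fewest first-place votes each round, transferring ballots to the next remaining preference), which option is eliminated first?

Round 1: Carlos 12, Sofia 8, Lena 5, Jonas 1, Zara 9. Eliminate Jonas.

Jonas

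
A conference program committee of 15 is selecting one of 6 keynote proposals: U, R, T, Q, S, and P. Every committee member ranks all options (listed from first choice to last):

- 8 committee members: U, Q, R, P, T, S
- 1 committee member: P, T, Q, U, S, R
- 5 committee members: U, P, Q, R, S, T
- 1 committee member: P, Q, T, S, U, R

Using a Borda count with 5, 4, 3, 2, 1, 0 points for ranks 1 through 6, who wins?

U: 8·5 + 1·2 + 5·5 + 1·1 = 68
R: 8·3 + 1·0 + 5·2 + 1·0 = 34
T: 8·1 + 1·4 + 5·0 + 1·3 = 15
Q: 8·4 + 1·3 + 5·3 + 1·4 = 54
S: 8·0 + 1·1 + 5·1 + 1·2 = 8
P: 8·2 + 1·5 + 5·4 + 1·5 = 46
U has the highest Borda score (68).

U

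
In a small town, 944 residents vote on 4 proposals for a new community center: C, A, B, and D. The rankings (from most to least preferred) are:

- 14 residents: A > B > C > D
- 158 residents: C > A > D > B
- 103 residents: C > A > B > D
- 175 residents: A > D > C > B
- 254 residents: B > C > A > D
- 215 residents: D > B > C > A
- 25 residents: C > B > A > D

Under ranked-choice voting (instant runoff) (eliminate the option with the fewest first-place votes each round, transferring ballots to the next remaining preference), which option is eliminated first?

Round 1: C 286, A 189, B 254, D 215. Eliminate A.

A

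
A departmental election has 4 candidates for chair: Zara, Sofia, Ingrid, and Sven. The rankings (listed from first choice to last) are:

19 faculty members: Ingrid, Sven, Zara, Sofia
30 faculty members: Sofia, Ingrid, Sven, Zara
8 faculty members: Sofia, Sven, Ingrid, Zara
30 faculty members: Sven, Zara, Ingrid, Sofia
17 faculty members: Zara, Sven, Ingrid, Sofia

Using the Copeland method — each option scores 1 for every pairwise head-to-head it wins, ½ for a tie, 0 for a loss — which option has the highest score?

Sven

Zara: beats Sofia; loses to Ingrid and Sven → score 1.
Sofia: loses to Zara, Ingrid, and Sven → score 0.
Ingrid: beats Zara and Sofia; loses to Sven → score 2.
Sven: beats Zara, Sofia, and Ingrid → score 3.
Sven has the best pairwise record.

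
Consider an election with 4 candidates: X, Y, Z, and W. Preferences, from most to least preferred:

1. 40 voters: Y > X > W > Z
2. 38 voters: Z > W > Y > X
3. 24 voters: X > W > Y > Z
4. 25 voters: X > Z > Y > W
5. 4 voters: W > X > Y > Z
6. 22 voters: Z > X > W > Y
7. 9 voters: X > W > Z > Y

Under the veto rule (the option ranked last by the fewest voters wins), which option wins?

W

Last-place votes: X 38, Y 31, Z 68, W 25.
W is ranked last by the fewest voters, so W wins.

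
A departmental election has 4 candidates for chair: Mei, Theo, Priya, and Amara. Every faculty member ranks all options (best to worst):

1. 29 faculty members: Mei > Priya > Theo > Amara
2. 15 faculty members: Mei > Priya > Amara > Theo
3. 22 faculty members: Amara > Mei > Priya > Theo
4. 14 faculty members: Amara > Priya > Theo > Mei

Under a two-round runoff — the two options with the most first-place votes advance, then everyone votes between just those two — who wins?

Mei

Round 1 first-place votes: Mei 44, Theo 0, Priya 0, Amara 36.
Mei and Amara advance.
Runoff: Mei is preferred to Amara by 44 voters; Amara by 36.
Mei wins the runoff.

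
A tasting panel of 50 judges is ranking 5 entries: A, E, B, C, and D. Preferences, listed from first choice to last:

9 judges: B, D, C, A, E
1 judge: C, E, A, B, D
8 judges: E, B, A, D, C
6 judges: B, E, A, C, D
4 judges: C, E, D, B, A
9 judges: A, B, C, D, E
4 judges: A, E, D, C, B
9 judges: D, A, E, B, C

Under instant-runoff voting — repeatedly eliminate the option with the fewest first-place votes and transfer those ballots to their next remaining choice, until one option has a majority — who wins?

B

Round 1: A 13, E 8, B 15, C 5, D 9. Eliminate C.
Round 2: A 13, E 13, B 15, D 9. Eliminate D.
Round 3: A 22, E 13, B 15. Eliminate E.
Round 4: A 23, B 27. B has a majority.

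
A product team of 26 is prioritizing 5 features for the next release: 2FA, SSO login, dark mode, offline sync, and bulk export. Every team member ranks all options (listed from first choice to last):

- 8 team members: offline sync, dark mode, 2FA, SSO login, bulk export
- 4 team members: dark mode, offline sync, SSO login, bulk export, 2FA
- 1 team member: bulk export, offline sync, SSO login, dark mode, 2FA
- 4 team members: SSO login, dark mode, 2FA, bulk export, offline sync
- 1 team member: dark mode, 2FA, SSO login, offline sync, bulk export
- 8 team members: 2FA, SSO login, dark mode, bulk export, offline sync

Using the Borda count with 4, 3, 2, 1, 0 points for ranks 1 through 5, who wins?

2FA: 8·2 + 4·0 + 1·0 + 4·2 + 1·3 + 8·4 = 59
SSO login: 8·1 + 4·2 + 1·2 + 4·4 + 1·2 + 8·3 = 60
dark mode: 8·3 + 4·4 + 1·1 + 4·3 + 1·4 + 8·2 = 73
offline sync: 8·4 + 4·3 + 1·3 + 4·0 + 1·1 + 8·0 = 48
bulk export: 8·0 + 4·1 + 1·4 + 4·1 + 1·0 + 8·1 = 20
dark mode has the highest Borda score (73).

dark mode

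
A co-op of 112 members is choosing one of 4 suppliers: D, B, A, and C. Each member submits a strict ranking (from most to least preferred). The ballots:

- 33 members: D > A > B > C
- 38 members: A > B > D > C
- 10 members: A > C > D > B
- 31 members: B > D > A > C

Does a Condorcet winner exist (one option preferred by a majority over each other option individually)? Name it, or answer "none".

none

Checking pairwise contests:
B beats D 69–43.
A beats B 81–31.
D beats A 64–48.
D beats C 102–10.
Every option loses at least one head-to-head, so there is no Condorcet winner.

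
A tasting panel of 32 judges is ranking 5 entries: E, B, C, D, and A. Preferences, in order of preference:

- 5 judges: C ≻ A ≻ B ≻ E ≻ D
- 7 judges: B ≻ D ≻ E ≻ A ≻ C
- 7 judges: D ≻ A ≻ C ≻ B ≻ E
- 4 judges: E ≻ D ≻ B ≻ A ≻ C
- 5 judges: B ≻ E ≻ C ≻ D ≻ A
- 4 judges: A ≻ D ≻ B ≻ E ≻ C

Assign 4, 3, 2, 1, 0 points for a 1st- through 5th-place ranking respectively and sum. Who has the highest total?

B

E: 5·1 + 7·2 + 7·0 + 4·4 + 5·3 + 4·1 = 54
B: 5·2 + 7·4 + 7·1 + 4·2 + 5·4 + 4·2 = 81
C: 5·4 + 7·0 + 7·2 + 4·0 + 5·2 + 4·0 = 44
D: 5·0 + 7·3 + 7·4 + 4·3 + 5·1 + 4·3 = 78
A: 5·3 + 7·1 + 7·3 + 4·1 + 5·0 + 4·4 = 63
B has the highest Borda score (81).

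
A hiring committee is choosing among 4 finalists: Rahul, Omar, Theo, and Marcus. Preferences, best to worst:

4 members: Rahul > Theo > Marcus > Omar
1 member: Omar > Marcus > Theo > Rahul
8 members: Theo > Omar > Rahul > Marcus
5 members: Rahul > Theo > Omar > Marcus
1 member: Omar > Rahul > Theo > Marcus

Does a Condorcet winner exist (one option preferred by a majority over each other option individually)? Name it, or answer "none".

none

Checking pairwise contests:
Omar beats Rahul 10–9.
Theo beats Omar 17–2.
Rahul beats Theo 10–9.
Rahul beats Marcus 18–1.
Every option loses at least one head-to-head, so there is no Condorcet winner.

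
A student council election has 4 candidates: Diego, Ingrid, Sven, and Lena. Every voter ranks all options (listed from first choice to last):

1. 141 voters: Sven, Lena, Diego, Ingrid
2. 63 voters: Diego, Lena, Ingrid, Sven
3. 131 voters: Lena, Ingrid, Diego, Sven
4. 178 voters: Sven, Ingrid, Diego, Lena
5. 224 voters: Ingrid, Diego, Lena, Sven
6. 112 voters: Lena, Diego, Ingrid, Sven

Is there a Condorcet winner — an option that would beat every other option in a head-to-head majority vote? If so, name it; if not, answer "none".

none

Checking pairwise contests:
Ingrid beats Diego 533–316.
Lena beats Ingrid 447–402.
Diego beats Sven 530–319.
Diego beats Lena 465–384.
Every option loses at least one head-to-head, so there is no Condorcet winner.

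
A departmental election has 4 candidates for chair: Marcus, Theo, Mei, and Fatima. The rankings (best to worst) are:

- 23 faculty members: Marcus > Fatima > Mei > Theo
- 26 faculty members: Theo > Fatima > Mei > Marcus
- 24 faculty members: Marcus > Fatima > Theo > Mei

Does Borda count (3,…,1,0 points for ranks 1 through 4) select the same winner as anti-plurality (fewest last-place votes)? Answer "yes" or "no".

yes

Borda — scores: Marcus 141, Theo 102, Mei 49, Fatima 146. Winner: Fatima.
Anti-plurality — last-place votes: Marcus 26, Theo 23, Mei 24, Fatima 0. Winner: Fatima.
The two methods agree.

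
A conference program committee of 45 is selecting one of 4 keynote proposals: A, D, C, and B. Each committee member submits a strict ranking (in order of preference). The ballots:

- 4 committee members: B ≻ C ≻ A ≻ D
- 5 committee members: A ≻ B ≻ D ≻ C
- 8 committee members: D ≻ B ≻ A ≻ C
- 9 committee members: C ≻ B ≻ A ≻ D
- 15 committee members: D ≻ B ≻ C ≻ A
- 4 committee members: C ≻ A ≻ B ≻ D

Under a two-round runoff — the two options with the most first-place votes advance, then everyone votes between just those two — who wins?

D

Round 1 first-place votes: A 5, D 23, C 13, B 4.
D and C advance.
Runoff: D is preferred to C by 28 voters; C by 17.
D wins the runoff.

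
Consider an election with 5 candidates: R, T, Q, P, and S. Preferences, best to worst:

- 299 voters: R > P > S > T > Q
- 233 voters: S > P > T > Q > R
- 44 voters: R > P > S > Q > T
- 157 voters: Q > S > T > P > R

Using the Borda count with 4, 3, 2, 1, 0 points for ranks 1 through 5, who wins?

S

R: 299·4 + 233·0 + 44·4 + 157·0 = 1372
T: 299·1 + 233·2 + 44·0 + 157·2 = 1079
Q: 299·0 + 233·1 + 44·1 + 157·4 = 905
P: 299·3 + 233·3 + 44·3 + 157·1 = 1885
S: 299·2 + 233·4 + 44·2 + 157·3 = 2089
S has the highest Borda score (2089).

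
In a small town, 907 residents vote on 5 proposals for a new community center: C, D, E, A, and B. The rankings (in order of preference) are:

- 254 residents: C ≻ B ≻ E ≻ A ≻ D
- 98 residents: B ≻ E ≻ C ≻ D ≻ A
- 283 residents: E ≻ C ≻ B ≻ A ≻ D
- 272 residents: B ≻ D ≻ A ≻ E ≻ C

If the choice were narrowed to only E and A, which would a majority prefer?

Voters preferring E to A: 635; preferring A to E: 272.
E wins the head-to-head.

E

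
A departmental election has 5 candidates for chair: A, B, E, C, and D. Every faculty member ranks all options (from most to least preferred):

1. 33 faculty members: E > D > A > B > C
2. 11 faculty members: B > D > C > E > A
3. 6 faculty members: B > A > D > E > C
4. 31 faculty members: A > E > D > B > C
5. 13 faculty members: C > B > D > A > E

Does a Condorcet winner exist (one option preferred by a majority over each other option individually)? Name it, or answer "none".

none

Checking pairwise contests:
D beats A 57–37.
A beats B 64–30.
A beats E 50–44.
A beats C 70–24.
E beats D 64–30.
Every option loses at least one head-to-head, so there is no Condorcet winner.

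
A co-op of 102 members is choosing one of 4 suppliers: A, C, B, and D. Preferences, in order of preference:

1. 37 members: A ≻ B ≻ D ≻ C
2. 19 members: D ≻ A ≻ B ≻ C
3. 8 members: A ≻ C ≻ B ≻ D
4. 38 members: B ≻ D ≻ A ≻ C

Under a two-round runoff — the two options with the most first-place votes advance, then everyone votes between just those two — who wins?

Round 1 first-place votes: A 45, C 0, B 38, D 19.
A and B advance.
Runoff: A is preferred to B by 64 voters; B by 38.
A wins the runoff.

A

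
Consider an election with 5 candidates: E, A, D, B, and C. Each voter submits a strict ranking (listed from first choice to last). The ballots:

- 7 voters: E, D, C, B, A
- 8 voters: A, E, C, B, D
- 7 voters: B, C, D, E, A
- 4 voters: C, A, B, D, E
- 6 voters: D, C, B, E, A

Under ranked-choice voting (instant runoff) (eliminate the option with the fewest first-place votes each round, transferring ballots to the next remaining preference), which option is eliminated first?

C

Round 1: E 7, A 8, D 6, B 7, C 4. Eliminate C.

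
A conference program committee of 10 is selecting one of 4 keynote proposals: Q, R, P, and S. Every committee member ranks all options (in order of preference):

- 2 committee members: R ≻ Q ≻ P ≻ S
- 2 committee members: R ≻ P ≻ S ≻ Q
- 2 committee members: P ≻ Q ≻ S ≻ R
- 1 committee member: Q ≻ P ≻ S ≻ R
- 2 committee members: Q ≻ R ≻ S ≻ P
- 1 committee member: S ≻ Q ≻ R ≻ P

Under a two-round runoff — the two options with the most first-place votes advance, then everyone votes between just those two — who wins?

Q

Round 1 first-place votes: Q 3, R 4, P 2, S 1.
R and Q advance.
Runoff: R is preferred to Q by 4 voters; Q by 6.
Q wins the runoff.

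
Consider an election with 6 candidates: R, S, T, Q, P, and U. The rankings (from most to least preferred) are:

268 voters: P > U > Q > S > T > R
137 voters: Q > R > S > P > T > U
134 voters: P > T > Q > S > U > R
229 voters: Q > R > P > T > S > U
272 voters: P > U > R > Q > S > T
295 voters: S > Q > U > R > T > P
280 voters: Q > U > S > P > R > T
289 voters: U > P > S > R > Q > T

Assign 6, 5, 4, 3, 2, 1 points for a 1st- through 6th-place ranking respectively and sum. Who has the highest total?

Q

R: 268·1 + 137·5 + 134·1 + 229·5 + 272·4 + 295·3 + 280·2 + 289·3 = 5632
S: 268·3 + 137·4 + 134·3 + 229·2 + 272·2 + 295·6 + 280·4 + 289·4 = 6802
T: 268·2 + 137·2 + 134·5 + 229·3 + 272·1 + 295·2 + 280·1 + 289·1 = 3598
Q: 268·4 + 137·6 + 134·4 + 229·6 + 272·3 + 295·5 + 280·6 + 289·2 = 8353
P: 268·6 + 137·3 + 134·6 + 229·4 + 272·6 + 295·1 + 280·3 + 289·5 = 7951
U: 268·5 + 137·1 + 134·2 + 229·1 + 272·5 + 295·4 + 280·5 + 289·6 = 7648
Q has the highest Borda score (8353).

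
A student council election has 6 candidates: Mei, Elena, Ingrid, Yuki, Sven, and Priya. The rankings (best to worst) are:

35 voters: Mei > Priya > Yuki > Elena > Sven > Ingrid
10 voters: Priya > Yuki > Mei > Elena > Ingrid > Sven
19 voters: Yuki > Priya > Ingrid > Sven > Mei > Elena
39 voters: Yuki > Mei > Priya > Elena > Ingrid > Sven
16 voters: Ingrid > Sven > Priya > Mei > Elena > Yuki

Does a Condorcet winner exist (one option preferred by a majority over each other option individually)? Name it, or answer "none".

none

Checking pairwise contests:
Yuki beats Mei 68–51.
Mei beats Elena 119–0.
Mei beats Ingrid 84–35.
Priya beats Yuki 61–58.
Mei beats Sven 84–35.
Mei beats Priya 74–45.
Every option loses at least one head-to-head, so there is no Condorcet winner.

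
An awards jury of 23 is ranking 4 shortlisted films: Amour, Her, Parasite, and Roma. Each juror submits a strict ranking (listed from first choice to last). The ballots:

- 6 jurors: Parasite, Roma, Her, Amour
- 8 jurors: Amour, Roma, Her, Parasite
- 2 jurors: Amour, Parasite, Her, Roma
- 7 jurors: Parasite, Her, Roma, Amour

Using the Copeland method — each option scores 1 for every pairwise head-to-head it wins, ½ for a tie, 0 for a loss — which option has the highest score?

Amour: loses to Her, Parasite, and Roma → score 0.
Her: beats Amour; loses to Parasite and Roma → score 1.
Parasite: beats Amour, Her, and Roma → score 3.
Roma: beats Amour and Her; loses to Parasite → score 2.
Parasite has the best pairwise record.

Parasite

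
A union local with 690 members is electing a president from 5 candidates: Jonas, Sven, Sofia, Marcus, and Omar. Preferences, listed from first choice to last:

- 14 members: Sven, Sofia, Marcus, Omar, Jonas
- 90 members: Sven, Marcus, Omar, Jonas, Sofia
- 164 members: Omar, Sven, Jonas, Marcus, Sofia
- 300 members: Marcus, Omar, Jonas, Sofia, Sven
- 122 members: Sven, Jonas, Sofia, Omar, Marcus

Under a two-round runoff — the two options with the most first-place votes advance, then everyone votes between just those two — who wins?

Round 1 first-place votes: Jonas 0, Sven 226, Sofia 0, Marcus 300, Omar 164.
Marcus and Sven advance.
Runoff: Marcus is preferred to Sven by 300 voters; Sven by 390.
Sven wins the runoff.

Sven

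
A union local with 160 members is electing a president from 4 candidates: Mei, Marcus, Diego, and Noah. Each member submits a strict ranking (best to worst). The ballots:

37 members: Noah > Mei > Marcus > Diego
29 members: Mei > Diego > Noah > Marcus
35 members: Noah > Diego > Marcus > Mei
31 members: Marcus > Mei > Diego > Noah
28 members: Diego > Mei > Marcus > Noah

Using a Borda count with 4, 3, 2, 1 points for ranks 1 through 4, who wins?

Mei

Mei: 37·3 + 29·4 + 35·1 + 31·3 + 28·3 = 439
Marcus: 37·2 + 29·1 + 35·2 + 31·4 + 28·2 = 353
Diego: 37·1 + 29·3 + 35·3 + 31·2 + 28·4 = 403
Noah: 37·4 + 29·2 + 35·4 + 31·1 + 28·1 = 405
Mei has the highest Borda score (439).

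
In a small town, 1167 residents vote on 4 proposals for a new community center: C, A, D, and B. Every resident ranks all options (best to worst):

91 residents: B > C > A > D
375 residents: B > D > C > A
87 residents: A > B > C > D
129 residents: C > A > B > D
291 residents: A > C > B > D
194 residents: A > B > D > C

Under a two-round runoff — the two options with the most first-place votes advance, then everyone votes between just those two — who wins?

Round 1 first-place votes: C 129, A 572, D 0, B 466.
A and B advance.
Runoff: A is preferred to B by 701 voters; B by 466.
A wins the runoff.

A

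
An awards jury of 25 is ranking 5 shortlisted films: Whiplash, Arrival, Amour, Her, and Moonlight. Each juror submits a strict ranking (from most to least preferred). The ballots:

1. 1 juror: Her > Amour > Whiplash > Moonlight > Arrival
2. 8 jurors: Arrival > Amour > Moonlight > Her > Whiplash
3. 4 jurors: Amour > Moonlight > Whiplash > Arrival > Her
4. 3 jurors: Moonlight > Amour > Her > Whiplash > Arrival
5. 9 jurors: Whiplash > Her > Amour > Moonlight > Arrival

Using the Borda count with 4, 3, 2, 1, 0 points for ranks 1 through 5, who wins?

Whiplash: 1·2 + 8·0 + 4·2 + 3·1 + 9·4 = 49
Arrival: 1·0 + 8·4 + 4·1 + 3·0 + 9·0 = 36
Amour: 1·3 + 8·3 + 4·4 + 3·3 + 9·2 = 70
Her: 1·4 + 8·1 + 4·0 + 3·2 + 9·3 = 45
Moonlight: 1·1 + 8·2 + 4·3 + 3·4 + 9·1 = 50
Amour has the highest Borda score (70).

Amour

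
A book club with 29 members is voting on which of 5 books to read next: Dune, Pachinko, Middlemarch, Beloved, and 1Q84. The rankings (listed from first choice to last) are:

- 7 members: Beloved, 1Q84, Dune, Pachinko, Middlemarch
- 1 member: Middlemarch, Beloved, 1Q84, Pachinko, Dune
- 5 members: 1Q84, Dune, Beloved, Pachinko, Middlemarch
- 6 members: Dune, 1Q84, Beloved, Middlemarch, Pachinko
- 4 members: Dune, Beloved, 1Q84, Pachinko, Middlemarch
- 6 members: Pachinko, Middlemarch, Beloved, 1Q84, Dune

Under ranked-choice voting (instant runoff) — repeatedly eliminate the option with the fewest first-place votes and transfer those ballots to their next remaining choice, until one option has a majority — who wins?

Dune

Round 1: Dune 10, Pachinko 6, Middlemarch 1, Beloved 7, 1Q84 5. Eliminate Middlemarch.
Round 2: Dune 10, Pachinko 6, Beloved 8, 1Q84 5. Eliminate 1Q84.
Round 3: Dune 15, Pachinko 6, Beloved 8. Dune has a majority.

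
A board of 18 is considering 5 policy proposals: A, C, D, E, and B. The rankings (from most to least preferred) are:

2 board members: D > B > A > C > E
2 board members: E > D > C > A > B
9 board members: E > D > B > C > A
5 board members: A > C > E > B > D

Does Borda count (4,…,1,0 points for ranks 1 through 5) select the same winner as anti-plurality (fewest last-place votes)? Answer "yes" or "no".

no

Borda — scores: A 26, C 30, D 41, E 54, B 29. Winner: E.
Anti-plurality — last-place votes: A 9, C 0, D 5, E 2, B 2. Winner: C.
The two methods disagree.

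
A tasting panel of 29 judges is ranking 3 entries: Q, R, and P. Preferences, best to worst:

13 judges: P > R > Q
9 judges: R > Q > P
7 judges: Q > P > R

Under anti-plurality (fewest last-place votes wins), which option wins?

Last-place votes: Q 13, R 7, P 9.
R is ranked last by the fewest voters, so R wins.

R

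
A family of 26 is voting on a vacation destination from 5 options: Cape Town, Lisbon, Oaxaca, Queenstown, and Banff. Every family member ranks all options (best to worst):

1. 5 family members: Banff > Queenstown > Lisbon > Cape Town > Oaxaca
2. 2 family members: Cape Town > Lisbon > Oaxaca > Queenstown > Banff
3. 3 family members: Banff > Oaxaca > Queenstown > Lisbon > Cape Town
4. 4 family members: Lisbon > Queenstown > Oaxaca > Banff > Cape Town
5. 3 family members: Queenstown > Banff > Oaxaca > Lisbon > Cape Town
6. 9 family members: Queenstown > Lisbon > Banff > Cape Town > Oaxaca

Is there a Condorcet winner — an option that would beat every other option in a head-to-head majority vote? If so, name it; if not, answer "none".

Queenstown

Queenstown vs Cape Town: 24–2 for Queenstown.
Queenstown vs Lisbon: 20–6 for Queenstown.
Queenstown vs Oaxaca: 21–5 for Queenstown.
Queenstown vs Banff: 18–8 for Queenstown.
Queenstown beats every other option head-to-head.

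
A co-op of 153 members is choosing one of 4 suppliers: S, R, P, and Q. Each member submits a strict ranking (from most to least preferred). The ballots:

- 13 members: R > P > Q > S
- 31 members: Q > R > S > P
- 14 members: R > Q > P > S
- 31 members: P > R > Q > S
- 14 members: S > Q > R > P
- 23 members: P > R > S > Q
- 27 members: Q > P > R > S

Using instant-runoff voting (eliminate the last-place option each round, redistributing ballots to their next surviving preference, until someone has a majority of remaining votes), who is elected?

Q

Round 1: S 14, R 27, P 54, Q 58. Eliminate S.
Round 2: R 27, P 54, Q 72. Eliminate R.
Round 3: P 67, Q 86. Q has a majority.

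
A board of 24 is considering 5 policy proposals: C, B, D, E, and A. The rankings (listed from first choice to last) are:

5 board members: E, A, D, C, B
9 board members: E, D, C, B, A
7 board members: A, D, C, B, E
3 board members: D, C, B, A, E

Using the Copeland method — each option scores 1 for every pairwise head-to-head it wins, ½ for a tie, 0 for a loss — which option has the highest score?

E

C: beats B; ties A; loses to D and E → score 1.5.
B: ties A; loses to C, D, and E → score 0.5.
D: beats C and B; ties A; loses to E → score 2.5.
E: beats C, B, D, and A → score 4.
A: ties C, B, and D; loses to E → score 1.5.
E has the best pairwise record.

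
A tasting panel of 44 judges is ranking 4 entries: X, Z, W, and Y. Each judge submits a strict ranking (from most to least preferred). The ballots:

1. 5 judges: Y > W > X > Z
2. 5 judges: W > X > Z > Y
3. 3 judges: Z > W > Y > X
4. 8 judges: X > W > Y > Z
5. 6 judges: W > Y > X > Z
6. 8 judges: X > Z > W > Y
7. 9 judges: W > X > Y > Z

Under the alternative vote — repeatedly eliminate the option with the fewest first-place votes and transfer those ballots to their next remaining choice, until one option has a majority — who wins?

Round 1: X 16, Z 3, W 20, Y 5. Eliminate Z.
Round 2: X 16, W 23, Y 5. W has a majority.

W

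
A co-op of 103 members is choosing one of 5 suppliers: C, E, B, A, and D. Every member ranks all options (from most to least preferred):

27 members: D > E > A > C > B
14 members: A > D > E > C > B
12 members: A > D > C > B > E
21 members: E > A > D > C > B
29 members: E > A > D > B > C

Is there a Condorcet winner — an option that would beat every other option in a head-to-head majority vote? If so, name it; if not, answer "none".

Checking pairwise contests:
E beats C 91–12.
D beats E 53–50.
C beats B 74–29.
E beats A 77–26.
A beats D 76–27.
Every option loses at least one head-to-head, so there is no Condorcet winner.

none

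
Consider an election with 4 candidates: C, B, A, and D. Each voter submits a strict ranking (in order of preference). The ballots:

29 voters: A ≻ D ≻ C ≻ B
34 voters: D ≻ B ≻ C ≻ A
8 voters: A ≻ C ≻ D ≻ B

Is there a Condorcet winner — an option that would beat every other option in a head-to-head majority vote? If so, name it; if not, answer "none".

A

A vs C: 37–34 for A.
A vs B: 37–34 for A.
A vs D: 37–34 for A.
A beats every other option head-to-head.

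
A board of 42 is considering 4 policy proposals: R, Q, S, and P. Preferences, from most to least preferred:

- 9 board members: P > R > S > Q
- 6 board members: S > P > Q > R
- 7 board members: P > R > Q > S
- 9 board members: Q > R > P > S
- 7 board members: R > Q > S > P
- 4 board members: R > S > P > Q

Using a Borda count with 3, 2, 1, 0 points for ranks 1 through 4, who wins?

R

R: 9·2 + 6·0 + 7·2 + 9·2 + 7·3 + 4·3 = 83
Q: 9·0 + 6·1 + 7·1 + 9·3 + 7·2 + 4·0 = 54
S: 9·1 + 6·3 + 7·0 + 9·0 + 7·1 + 4·2 = 42
P: 9·3 + 6·2 + 7·3 + 9·1 + 7·0 + 4·1 = 73
R has the highest Borda score (83).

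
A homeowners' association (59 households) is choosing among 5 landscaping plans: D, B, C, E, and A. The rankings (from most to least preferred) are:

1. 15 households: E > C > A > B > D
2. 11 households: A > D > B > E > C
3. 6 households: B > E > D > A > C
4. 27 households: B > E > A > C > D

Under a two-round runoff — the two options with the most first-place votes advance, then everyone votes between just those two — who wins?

Round 1 first-place votes: D 0, B 33, C 0, E 15, A 11.
B and E advance.
Runoff: B is preferred to E by 44 voters; E by 15.
B wins the runoff.

B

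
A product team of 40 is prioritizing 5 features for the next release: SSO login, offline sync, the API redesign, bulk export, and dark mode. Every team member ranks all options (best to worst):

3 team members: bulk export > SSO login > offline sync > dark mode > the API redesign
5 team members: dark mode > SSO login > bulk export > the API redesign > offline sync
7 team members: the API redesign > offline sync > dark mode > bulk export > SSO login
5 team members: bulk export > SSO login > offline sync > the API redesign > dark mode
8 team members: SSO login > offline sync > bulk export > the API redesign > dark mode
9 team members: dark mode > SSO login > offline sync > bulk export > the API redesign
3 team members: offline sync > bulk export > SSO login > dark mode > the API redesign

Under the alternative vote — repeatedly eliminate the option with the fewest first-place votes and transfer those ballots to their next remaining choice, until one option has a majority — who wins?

dark mode

Round 1: SSO login 8, offline sync 3, the API redesign 7, bulk export 8, dark mode 14. Eliminate offline sync.
Round 2: SSO login 8, the API redesign 7, bulk export 11, dark mode 14. Eliminate the API redesign.
Round 3: SSO login 8, bulk export 11, dark mode 21. Dark mode has a majority.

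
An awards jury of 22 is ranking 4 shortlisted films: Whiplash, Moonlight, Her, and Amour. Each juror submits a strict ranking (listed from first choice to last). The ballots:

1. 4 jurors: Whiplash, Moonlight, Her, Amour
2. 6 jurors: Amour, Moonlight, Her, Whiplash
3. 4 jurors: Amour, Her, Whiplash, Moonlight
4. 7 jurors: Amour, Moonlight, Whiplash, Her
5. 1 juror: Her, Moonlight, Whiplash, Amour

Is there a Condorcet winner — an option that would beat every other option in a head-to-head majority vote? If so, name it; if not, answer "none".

Amour vs Whiplash: 17–5 for Amour.
Amour vs Moonlight: 17–5 for Amour.
Amour vs Her: 17–5 for Amour.
Amour beats every other option head-to-head.

Amour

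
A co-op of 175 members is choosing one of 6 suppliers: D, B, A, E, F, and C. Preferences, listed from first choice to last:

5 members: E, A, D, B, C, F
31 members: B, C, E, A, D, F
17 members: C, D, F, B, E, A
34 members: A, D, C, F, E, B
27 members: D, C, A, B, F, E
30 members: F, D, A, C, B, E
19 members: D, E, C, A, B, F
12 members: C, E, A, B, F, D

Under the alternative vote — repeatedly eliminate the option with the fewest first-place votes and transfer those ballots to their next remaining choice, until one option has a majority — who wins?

Round 1: D 46, B 31, A 34, E 5, F 30, C 29. Eliminate E.
Round 2: D 46, B 31, A 39, F 30, C 29. Eliminate C.
Round 3: D 63, B 31, A 51, F 30. Eliminate F.
Round 4: D 93, B 31, A 51. D has a majority.

D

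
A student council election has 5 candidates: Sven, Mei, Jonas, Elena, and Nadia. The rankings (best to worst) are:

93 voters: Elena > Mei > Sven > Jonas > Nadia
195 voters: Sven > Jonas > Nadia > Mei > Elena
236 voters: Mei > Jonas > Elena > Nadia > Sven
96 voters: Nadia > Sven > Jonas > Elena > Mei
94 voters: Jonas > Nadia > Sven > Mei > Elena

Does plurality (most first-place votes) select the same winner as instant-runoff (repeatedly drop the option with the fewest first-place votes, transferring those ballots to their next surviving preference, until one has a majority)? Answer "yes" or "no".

no

Plurality — first-place votes: Sven 195, Mei 236, Jonas 94, Elena 93, Nadia 96. Winner: Mei.
Instant-runoff — R1 Sven 195, Mei 236, Jonas 94, Elena 93, Nadia 96 (Elena out); R2 Sven 195, Mei 329, Jonas 94, Nadia 96 (Jonas out); R3 Sven 195, Mei 329, Nadia 190 (Nadia out); R4 Sven 385, Mei 329 (Sven winner). Winner: Sven.
The two methods disagree.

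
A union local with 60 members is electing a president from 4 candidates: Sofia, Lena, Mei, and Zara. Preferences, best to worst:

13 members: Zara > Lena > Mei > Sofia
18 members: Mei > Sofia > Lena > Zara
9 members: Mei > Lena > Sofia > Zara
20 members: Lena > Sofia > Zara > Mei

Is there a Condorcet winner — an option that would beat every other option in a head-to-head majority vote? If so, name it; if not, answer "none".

Lena vs Sofia: 42–18 for Lena.
Lena vs Mei: 33–27 for Lena.
Lena vs Zara: 47–13 for Lena.
Lena beats every other option head-to-head.

Lena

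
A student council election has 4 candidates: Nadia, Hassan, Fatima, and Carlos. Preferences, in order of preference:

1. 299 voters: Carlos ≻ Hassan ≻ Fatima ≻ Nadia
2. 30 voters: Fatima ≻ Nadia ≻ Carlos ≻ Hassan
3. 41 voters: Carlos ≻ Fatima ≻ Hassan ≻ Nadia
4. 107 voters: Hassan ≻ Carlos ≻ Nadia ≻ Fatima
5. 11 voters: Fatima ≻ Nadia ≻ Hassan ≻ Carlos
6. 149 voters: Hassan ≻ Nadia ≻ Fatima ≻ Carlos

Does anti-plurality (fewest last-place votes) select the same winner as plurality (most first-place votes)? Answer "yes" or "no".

no

Anti-plurality — last-place votes: Nadia 340, Hassan 30, Fatima 107, Carlos 160. Winner: Hassan.
Plurality — first-place votes: Nadia 0, Hassan 256, Fatima 41, Carlos 340. Winner: Carlos.
The two methods disagree.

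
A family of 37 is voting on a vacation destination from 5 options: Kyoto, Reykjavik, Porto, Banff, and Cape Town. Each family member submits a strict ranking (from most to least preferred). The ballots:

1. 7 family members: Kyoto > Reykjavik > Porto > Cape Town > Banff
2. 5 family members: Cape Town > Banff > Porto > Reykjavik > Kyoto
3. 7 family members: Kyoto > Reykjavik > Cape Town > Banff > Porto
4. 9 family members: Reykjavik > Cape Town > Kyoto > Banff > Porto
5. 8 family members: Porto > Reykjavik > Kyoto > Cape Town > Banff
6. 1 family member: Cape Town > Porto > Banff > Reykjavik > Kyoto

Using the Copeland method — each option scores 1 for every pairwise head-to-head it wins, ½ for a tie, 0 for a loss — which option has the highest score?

Kyoto: beats Porto, Banff, and Cape Town; loses to Reykjavik → score 3.
Reykjavik: beats Kyoto, Porto, Banff, and Cape Town → score 4.
Porto: loses to Kyoto, Reykjavik, Banff, and Cape Town → score 0.
Banff: beats Porto; loses to Kyoto, Reykjavik, and Cape Town → score 1.
Cape Town: beats Porto and Banff; loses to Kyoto and Reykjavik → score 2.
Reykjavik has the best pairwise record.

Reykjavik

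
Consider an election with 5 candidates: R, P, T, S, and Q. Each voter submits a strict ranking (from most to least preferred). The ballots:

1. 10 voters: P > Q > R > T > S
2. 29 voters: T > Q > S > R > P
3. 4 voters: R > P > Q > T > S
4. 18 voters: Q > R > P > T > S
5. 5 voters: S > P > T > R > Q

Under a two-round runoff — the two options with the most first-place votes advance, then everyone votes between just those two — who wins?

T

Round 1 first-place votes: R 4, P 10, T 29, S 5, Q 18.
T and Q advance.
Runoff: T is preferred to Q by 34 voters; Q by 32.
T wins the runoff.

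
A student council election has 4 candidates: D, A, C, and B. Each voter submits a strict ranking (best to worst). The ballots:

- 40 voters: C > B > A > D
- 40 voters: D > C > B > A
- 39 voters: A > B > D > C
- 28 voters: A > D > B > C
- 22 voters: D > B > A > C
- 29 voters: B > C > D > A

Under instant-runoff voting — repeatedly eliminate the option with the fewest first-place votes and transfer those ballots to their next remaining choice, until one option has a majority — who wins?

C

Round 1: D 62, A 67, C 40, B 29. Eliminate B.
Round 2: D 62, A 67, C 69. Eliminate D.
Round 3: A 89, C 109. C has a majority.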